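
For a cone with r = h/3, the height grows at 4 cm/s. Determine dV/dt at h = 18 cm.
144π cm³/s

V = (1/3)π(h/3)²h = πh³/27
dV/dt = πh²/9 · 4
At h = 18: dV/dt = 144π cm³/s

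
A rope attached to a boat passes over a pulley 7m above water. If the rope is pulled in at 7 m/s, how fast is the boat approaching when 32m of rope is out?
224√39/195 ≈ 7.174 m/s

rope² = x² + 7²
x = √(32² - 7²) = 5√39
dx/dt = (rope/x) · d(rope)/dt = (32/(5√39)) · (-7) = -224√39/195 m/s
The boat approaches at 224√39/195 ≈ 7.174 m/s.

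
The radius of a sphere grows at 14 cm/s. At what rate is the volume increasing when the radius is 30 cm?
50400π cm³/s

V = (4/3)πr³
dV/dt = dV/dr · dr/dt = 4πr² · 14
At r = 30: dV/dt = 50400π cm³/s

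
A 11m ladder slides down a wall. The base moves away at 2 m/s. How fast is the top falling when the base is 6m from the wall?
12√85/85 ≈ 1.302 m/s

x² + y² = 11²
2x·dx/dt + 2y·dy/dt = 0
dy/dt = -x/y · dx/dt = -6/√85 · 2 = -12√85/85 m/s
The top is descending at 12√85/85 ≈ 1.302 m/s.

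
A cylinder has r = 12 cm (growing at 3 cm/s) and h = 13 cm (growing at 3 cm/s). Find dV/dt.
1368π cm³/s

V = πr²h
dV/dt = 2πrh·dr/dt + πr²·dh/dt
= 2π(12)(13)(3) + π(12)²(3)
= 1368π cm³/s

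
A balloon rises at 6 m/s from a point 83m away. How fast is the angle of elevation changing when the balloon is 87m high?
0.034445 rad/s

tan(θ) = y/83
sec²(θ) · dθ/dt = (1/83) · dy/dt
dθ/dt = cos²(θ)/83 · 6 = 83/(83² + 87²) · 6
dθ/dt = 0.034445 rad/s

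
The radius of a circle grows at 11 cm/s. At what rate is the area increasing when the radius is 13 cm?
286π cm²/s

A = πr²
dA/dt = 2πr · dr/dt = 2π(13)(11) = 286π cm²/s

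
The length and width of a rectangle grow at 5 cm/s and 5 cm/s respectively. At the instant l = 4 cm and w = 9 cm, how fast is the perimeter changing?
20 cm/s

P = 2(l + w)
dP/dt = 2(dl/dt + dw/dt) = 2(5 + 5) = 20 cm/s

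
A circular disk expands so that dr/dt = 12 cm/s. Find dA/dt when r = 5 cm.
120π cm²/s

A = πr²
dA/dt = 2πr · dr/dt = 2π(5)(12) = 120π cm²/s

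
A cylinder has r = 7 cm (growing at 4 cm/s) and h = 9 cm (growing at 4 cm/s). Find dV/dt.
700π cm³/s

V = πr²h
dV/dt = 2πrh·dr/dt + πr²·dh/dt
= 2π(7)(9)(4) + π(7)²(4)
= 700π cm³/s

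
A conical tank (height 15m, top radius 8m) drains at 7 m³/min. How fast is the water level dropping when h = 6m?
175/(256π) ≈ 0.2176 m/min

r/h = 8/15, so r = (8/15)h
V = (1/3)πr²h = (1/3)π((8/15)h)²h = (64/675)πh³
dV/dh = (64/225)πh²
dh/dt = (dV/dt)/(dV/dh) = -7/((64/225)π·6²) = -175/(256π) m/min
The level is dropping at 175/(256π) ≈ 0.2176 m/min.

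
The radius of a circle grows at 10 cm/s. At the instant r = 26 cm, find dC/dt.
20π cm/s

C = 2πr
dC/dt = 2π · dr/dt = 2π · 10 = 20π cm/s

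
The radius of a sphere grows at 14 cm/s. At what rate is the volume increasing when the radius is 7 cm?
2744π cm³/s

V = (4/3)πr³
dV/dt = dV/dr · dr/dt = 4πr² · 14
At r = 7: dV/dt = 2744π cm³/s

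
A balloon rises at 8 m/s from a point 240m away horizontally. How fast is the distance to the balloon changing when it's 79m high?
632√63841/63841 ≈ 2.501 m/s

z² = 240² + y²
z = √(240² + 79²) = √63841
dz/dt = y/z · dy/dt = 79/√63841 · 8 = 632√63841/63841 ≈ 2.501 m/s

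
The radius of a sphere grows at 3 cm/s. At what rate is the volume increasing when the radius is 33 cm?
13068π cm³/s

V = (4/3)πr³
dV/dt = dV/dr · dr/dt = 4πr² · 3
At r = 33: dV/dt = 13068π cm³/s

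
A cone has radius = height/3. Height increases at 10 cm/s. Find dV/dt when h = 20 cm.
4000π/9 cm³/s

V = (1/3)π(h/3)²h = πh³/27
dV/dt = πh²/9 · 10
At h = 20: dV/dt = 4000π/9 cm³/s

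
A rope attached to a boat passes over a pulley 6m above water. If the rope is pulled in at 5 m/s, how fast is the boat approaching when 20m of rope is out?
50√91/91 ≈ 5.241 m/s

rope² = x² + 6²
x = √(20² - 6²) = 2√91
dx/dt = (rope/x) · d(rope)/dt = (20/(2√91)) · (-5) = -50√91/91 m/s
The boat approaches at 50√91/91 ≈ 5.241 m/s.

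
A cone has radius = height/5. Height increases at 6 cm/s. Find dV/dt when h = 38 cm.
8664π/25 cm³/s

V = (1/3)π(h/5)²h = πh³/75
dV/dt = πh²/25 · 6
At h = 38: dV/dt = 8664π/25 cm³/s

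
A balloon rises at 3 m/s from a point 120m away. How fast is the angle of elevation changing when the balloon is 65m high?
0.019329 rad/s

tan(θ) = y/120
sec²(θ) · dθ/dt = (1/120) · dy/dt
dθ/dt = cos²(θ)/120 · 3 = 120/(120² + 65²) · 3
dθ/dt = 0.019329 rad/s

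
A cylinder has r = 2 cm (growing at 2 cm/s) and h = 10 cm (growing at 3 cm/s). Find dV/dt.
92π cm³/s

V = πr²h
dV/dt = 2πrh·dr/dt + πr²·dh/dt
= 2π(2)(10)(2) + π(2)²(3)
= 92π cm³/s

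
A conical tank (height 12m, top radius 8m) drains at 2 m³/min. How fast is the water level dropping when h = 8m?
9/(128π) ≈ 0.02238 m/min

r/h = 8/12, so r = (2/3)h
V = (1/3)πr²h = (1/3)π((2/3)h)²h = (4/27)πh³
dV/dh = (4/9)πh²
dh/dt = (dV/dt)/(dV/dh) = -2/((4/9)π·8²) = -9/(128π) m/min
The level is dropping at 9/(128π) ≈ 0.02238 m/min.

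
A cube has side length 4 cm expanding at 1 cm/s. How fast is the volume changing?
48 cm³/s

V = s³
dV/dt = 3s² · ds/dt = 3·4²·1 = 48 cm³/s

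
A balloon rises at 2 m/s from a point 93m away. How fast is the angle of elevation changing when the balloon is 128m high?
0.00743 rad/s

tan(θ) = y/93
sec²(θ) · dθ/dt = (1/93) · dy/dt
dθ/dt = cos²(θ)/93 · 2 = 93/(93² + 128²) · 2
dθ/dt = 0.00743 rad/s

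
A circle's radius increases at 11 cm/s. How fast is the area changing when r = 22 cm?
484π cm²/s

A = πr²
dA/dt = 2πr · dr/dt = 2π(22)(11) = 484π cm²/s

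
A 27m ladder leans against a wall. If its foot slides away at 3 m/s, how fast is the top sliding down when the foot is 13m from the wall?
39√35/140 ≈ 1.648 m/s

x² + y² = 27²
2x·dx/dt + 2y·dy/dt = 0
dy/dt = -x/y · dx/dt = -13/(4√35) · 3 = -39√35/140 m/s
The top is descending at 39√35/140 ≈ 1.648 m/s.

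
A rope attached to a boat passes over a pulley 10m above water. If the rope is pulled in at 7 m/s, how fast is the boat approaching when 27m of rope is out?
189√629/629 ≈ 7.536 m/s

rope² = x² + 10²
x = √(27² - 10²) = √629
dx/dt = (rope/x) · d(rope)/dt = (27/√629) · (-7) = -189√629/629 m/s
The boat approaches at 189√629/629 ≈ 7.536 m/s.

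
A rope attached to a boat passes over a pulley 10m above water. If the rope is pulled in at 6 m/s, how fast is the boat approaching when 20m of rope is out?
4√3 ≈ 6.928 m/s

rope² = x² + 10²
x = √(20² - 10²) = 10√3
dx/dt = (rope/x) · d(rope)/dt = (20/(10√3)) · (-6) = -4√3 m/s
The boat approaches at 4√3 ≈ 6.928 m/s.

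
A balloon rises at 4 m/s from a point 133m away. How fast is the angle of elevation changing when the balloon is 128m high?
0.015614 rad/s

tan(θ) = y/133
sec²(θ) · dθ/dt = (1/133) · dy/dt
dθ/dt = cos²(θ)/133 · 4 = 133/(133² + 128²) · 4
dθ/dt = 0.015614 rad/s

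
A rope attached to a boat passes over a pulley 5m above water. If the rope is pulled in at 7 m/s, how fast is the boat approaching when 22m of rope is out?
154√51/153 ≈ 7.188 m/s

rope² = x² + 5²
x = √(22² - 5²) = 3√51
dx/dt = (rope/x) · d(rope)/dt = (22/(3√51)) · (-7) = -154√51/153 m/s
The boat approaches at 154√51/153 ≈ 7.188 m/s.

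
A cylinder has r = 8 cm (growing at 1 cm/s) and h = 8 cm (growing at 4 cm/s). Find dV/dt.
384π cm³/s

V = πr²h
dV/dt = 2πrh·dr/dt + πr²·dh/dt
= 2π(8)(8)(1) + π(8)²(4)
= 384π cm³/s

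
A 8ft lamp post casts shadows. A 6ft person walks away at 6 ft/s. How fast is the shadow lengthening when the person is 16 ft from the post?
18 ft/s

By similar triangles: 8/(x+s) = 6/s
Solving: s = 6x/2
ds/dt = 6/2 · dx/dt = 3 · 6 = 18 ft/s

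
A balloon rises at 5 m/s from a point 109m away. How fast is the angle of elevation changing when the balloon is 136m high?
0.017941 rad/s

tan(θ) = y/109
sec²(θ) · dθ/dt = (1/109) · dy/dt
dθ/dt = cos²(θ)/109 · 5 = 109/(109² + 136²) · 5
dθ/dt = 0.017941 rad/s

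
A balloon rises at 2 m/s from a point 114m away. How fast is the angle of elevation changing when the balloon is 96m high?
0.010265 rad/s

tan(θ) = y/114
sec²(θ) · dθ/dt = (1/114) · dy/dt
dθ/dt = cos²(θ)/114 · 2 = 114/(114² + 96²) · 2
dθ/dt = 0.010265 rad/s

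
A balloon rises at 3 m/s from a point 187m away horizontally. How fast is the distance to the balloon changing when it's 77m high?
21√2/26 ≈ 1.142 m/s

z² = 187² + y²
z = √(187² + 77²) = 143√2
dz/dt = y/z · dy/dt = 77/(143√2) · 3 = 21√2/26 ≈ 1.142 m/s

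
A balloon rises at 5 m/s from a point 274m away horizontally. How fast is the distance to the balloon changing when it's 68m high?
34√797/797 ≈ 1.204 m/s

z² = 274² + y²
z = √(274² + 68²) = 10√797
dz/dt = y/z · dy/dt = 68/(10√797) · 5 = 34√797/797 ≈ 1.204 m/s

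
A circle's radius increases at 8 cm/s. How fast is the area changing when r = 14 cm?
224π cm²/s

A = πr²
dA/dt = 2πr · dr/dt = 2π(14)(8) = 224π cm²/s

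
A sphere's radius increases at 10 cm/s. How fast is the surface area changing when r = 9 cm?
720π cm²/s

S = 4πr²
dS/dt = dS/dr · dr/dt = 8πr · 10
At r = 9: dS/dt = 720π cm²/s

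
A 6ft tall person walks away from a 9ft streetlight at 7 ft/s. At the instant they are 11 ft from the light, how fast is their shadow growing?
14 ft/s

By similar triangles: 9/(x+s) = 6/s
Solving: s = 6x/3
ds/dt = 6/3 · dx/dt = 2 · 7 = 14 ft/s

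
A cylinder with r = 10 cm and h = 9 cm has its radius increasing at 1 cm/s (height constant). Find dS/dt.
58π cm²/s

S = 2πrh + 2πr² (lateral + bases)
dS/dt = (2πh + 4πr)·dr/dt = (2π·9 + 4π·10)·1
= 58π cm²/s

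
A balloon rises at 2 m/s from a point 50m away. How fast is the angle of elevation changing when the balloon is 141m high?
0.004468 rad/s

tan(θ) = y/50
sec²(θ) · dθ/dt = (1/50) · dy/dt
dθ/dt = cos²(θ)/50 · 2 = 50/(50² + 141²) · 2
dθ/dt = 0.004468 rad/s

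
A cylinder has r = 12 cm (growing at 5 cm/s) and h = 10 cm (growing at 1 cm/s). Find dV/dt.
1344π cm³/s

V = πr²h
dV/dt = 2πrh·dr/dt + πr²·dh/dt
= 2π(12)(10)(5) + π(12)²(1)
= 1344π cm³/s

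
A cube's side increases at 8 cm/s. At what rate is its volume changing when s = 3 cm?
216 cm³/s

V = s³
dV/dt = 3s² · ds/dt = 3·3²·8 = 216 cm³/s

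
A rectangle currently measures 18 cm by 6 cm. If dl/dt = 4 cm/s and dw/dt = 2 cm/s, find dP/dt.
12 cm/s

P = 2(l + w)
dP/dt = 2(dl/dt + dw/dt) = 2(4 + 2) = 12 cm/s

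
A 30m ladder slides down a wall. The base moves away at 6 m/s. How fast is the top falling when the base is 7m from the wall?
42√851/851 ≈ 1.44 m/s

x² + y² = 30²
2x·dx/dt + 2y·dy/dt = 0
dy/dt = -x/y · dx/dt = -7/√851 · 6 = -42√851/851 m/s
The top is descending at 42√851/851 ≈ 1.44 m/s.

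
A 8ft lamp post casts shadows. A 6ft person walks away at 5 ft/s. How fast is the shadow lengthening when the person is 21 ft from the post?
15 ft/s

By similar triangles: 8/(x+s) = 6/s
Solving: s = 6x/2
ds/dt = 6/2 · dx/dt = 3 · 5 = 15 ft/s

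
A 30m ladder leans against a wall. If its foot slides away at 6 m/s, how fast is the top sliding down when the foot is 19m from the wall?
114√11/77 ≈ 4.91 m/s

x² + y² = 30²
2x·dx/dt + 2y·dy/dt = 0
dy/dt = -x/y · dx/dt = -19/(7√11) · 6 = -114√11/77 m/s
The top is descending at 114√11/77 ≈ 4.91 m/s.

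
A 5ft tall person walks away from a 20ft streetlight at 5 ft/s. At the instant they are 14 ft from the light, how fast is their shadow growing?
5/3 ft/s

By similar triangles: 20/(x+s) = 5/s
Solving: s = 5x/15
ds/dt = 5/15 · dx/dt = 1/3 · 5 = 5/3 ft/s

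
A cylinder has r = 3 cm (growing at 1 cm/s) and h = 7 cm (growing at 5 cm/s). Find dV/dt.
87π cm³/s

V = πr²h
dV/dt = 2πrh·dr/dt + πr²·dh/dt
= 2π(3)(7)(1) + π(3)²(5)
= 87π cm³/s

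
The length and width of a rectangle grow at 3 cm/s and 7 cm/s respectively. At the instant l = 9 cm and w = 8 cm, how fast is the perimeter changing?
20 cm/s

P = 2(l + w)
dP/dt = 2(dl/dt + dw/dt) = 2(3 + 7) = 20 cm/s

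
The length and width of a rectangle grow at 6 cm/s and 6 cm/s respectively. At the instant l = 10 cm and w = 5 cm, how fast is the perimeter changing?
24 cm/s

P = 2(l + w)
dP/dt = 2(dl/dt + dw/dt) = 2(6 + 6) = 24 cm/s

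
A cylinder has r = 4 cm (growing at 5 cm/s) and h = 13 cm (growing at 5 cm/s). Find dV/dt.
600π cm³/s

V = πr²h
dV/dt = 2πrh·dr/dt + πr²·dh/dt
= 2π(4)(13)(5) + π(4)²(5)
= 600π cm³/s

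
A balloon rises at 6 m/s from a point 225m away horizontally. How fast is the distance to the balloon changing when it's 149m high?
447√72826/36413 ≈ 3.313 m/s

z² = 225² + y²
z = √(225² + 149²) = √72826
dz/dt = y/z · dy/dt = 149/√72826 · 6 = 447√72826/36413 ≈ 3.313 m/s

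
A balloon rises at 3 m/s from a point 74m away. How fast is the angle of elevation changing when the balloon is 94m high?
0.015511 rad/s

tan(θ) = y/74
sec²(θ) · dθ/dt = (1/74) · dy/dt
dθ/dt = cos²(θ)/74 · 3 = 74/(74² + 94²) · 3
dθ/dt = 0.015511 rad/s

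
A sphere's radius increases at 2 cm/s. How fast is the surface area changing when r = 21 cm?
336π cm²/s

S = 4πr²
dS/dt = dS/dr · dr/dt = 8πr · 2
At r = 21: dS/dt = 336π cm²/s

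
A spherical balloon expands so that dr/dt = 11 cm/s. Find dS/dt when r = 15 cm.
1320π cm²/s

S = 4πr²
dS/dt = dS/dr · dr/dt = 8πr · 11
At r = 15: dS/dt = 1320π cm²/s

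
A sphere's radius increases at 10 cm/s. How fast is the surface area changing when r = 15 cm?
1200π cm²/s

S = 4πr²
dS/dt = dS/dr · dr/dt = 8πr · 10
At r = 15: dS/dt = 1200π cm²/s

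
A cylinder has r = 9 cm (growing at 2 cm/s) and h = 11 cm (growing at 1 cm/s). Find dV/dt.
477π cm³/s

V = πr²h
dV/dt = 2πrh·dr/dt + πr²·dh/dt
= 2π(9)(11)(2) + π(9)²(1)
= 477π cm³/s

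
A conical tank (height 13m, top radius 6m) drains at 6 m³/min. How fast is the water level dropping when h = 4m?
169/(96π) ≈ 0.5604 m/min

r/h = 6/13, so r = (6/13)h
V = (1/3)πr²h = (1/3)π((6/13)h)²h = (12/169)πh³
dV/dh = (36/169)πh²
dh/dt = (dV/dt)/(dV/dh) = -6/((36/169)π·4²) = -169/(96π) m/min
The level is dropping at 169/(96π) ≈ 0.5604 m/min.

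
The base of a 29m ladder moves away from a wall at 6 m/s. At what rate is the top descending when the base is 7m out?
7√22/22 ≈ 1.492 m/s

x² + y² = 29²
2x·dx/dt + 2y·dy/dt = 0
dy/dt = -x/y · dx/dt = -7/(6√22) · 6 = -7√22/22 m/s
The top is descending at 7√22/22 ≈ 1.492 m/s.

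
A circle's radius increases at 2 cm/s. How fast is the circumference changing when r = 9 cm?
4π cm/s

C = 2πr
dC/dt = 2π · dr/dt = 2π · 2 = 4π cm/s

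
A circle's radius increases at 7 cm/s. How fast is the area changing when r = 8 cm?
112π cm²/s

A = πr²
dA/dt = 2πr · dr/dt = 2π(8)(7) = 112π cm²/s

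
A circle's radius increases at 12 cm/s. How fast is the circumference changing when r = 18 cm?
24π cm/s

C = 2πr
dC/dt = 2π · dr/dt = 2π · 12 = 24π cm/s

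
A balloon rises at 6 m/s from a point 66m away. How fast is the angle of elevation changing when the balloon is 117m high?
0.021945 rad/s

tan(θ) = y/66
sec²(θ) · dθ/dt = (1/66) · dy/dt
dθ/dt = cos²(θ)/66 · 6 = 66/(66² + 117²) · 6
dθ/dt = 0.021945 rad/s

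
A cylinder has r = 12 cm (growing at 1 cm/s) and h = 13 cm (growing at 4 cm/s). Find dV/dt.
888π cm³/s

V = πr²h
dV/dt = 2πrh·dr/dt + πr²·dh/dt
= 2π(12)(13)(1) + π(12)²(4)
= 888π cm³/s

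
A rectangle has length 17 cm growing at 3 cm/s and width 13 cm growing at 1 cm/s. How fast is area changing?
56 cm²/s

A = lw
dA/dt = w·dl/dt + l·dw/dt = 13·3 + 17·1 = 56 cm²/s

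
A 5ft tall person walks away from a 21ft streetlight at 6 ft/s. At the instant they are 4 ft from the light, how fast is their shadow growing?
15/8 ft/s

By similar triangles: 21/(x+s) = 5/s
Solving: s = 5x/16
ds/dt = 5/16 · dx/dt = 5/16 · 6 = 15/8 ft/s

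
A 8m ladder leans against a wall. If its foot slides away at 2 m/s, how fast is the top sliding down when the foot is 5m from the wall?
10√39/39 ≈ 1.601 m/s

x² + y² = 8²
2x·dx/dt + 2y·dy/dt = 0
dy/dt = -x/y · dx/dt = -5/√39 · 2 = -10√39/39 m/s
The top is descending at 10√39/39 ≈ 1.601 m/s.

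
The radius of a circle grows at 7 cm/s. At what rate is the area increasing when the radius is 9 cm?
126π cm²/s

A = πr²
dA/dt = 2πr · dr/dt = 2π(9)(7) = 126π cm²/s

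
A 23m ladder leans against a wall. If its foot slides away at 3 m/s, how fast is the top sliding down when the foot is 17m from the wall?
17√15/20 ≈ 3.292 m/s

x² + y² = 23²
2x·dx/dt + 2y·dy/dt = 0
dy/dt = -x/y · dx/dt = -17/(4√15) · 3 = -17√15/20 m/s
The top is descending at 17√15/20 ≈ 3.292 m/s.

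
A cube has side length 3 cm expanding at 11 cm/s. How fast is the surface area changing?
396 cm²/s

A = 6s²
dA/dt = 12s · ds/dt = 12·3·11 = 396 cm²/s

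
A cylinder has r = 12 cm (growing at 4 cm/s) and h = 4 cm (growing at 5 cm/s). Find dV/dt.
1104π cm³/s

V = πr²h
dV/dt = 2πrh·dr/dt + πr²·dh/dt
= 2π(12)(4)(4) + π(12)²(5)
= 1104π cm³/s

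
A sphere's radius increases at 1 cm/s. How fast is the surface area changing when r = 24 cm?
192π cm²/s

S = 4πr²
dS/dt = dS/dr · dr/dt = 8πr · 1
At r = 24: dS/dt = 192π cm²/s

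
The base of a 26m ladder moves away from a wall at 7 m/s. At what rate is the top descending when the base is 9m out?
9√595/85 ≈ 2.583 m/s

x² + y² = 26²
2x·dx/dt + 2y·dy/dt = 0
dy/dt = -x/y · dx/dt = -9/√595 · 7 = -9√595/85 m/s
The top is descending at 9√595/85 ≈ 2.583 m/s.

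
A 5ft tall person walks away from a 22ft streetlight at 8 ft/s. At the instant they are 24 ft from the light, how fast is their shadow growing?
40/17 ft/s

By similar triangles: 22/(x+s) = 5/s
Solving: s = 5x/17
ds/dt = 5/17 · dx/dt = 5/17 · 8 = 40/17 ft/s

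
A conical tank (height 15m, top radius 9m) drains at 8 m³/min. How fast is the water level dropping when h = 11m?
200/(1089π) ≈ 0.05846 m/min

r/h = 9/15, so r = (3/5)h
V = (1/3)πr²h = (1/3)π((3/5)h)²h = (3/25)πh³
dV/dh = (9/25)πh²
dh/dt = (dV/dt)/(dV/dh) = -8/((9/25)π·11²) = -200/(1089π) m/min
The level is dropping at 200/(1089π) ≈ 0.05846 m/min.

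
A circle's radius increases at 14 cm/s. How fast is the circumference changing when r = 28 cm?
28π cm/s

C = 2πr
dC/dt = 2π · dr/dt = 2π · 14 = 28π cm/s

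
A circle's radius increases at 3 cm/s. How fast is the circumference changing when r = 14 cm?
6π cm/s

C = 2πr
dC/dt = 2π · dr/dt = 2π · 3 = 6π cm/s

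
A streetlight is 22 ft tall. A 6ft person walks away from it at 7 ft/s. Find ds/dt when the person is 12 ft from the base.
21/8 ft/s

By similar triangles: 22/(x+s) = 6/s
Solving: s = 6x/16
ds/dt = 6/16 · dx/dt = 3/8 · 7 = 21/8 ft/s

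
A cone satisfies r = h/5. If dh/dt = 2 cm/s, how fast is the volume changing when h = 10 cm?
8π cm³/s

V = (1/3)π(h/5)²h = πh³/75
dV/dt = πh²/25 · 2
At h = 10: dV/dt = 8π cm³/s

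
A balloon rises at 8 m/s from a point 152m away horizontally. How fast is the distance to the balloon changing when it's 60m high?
120√1669/1669 ≈ 2.937 m/s

z² = 152² + y²
z = √(152² + 60²) = 4√1669
dz/dt = y/z · dy/dt = 60/(4√1669) · 8 = 120√1669/1669 ≈ 2.937 m/s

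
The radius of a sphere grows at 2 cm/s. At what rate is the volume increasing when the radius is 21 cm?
3528π cm³/s

V = (4/3)πr³
dV/dt = dV/dr · dr/dt = 4πr² · 2
At r = 21: dV/dt = 3528π cm³/s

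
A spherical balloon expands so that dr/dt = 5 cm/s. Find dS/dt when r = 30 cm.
1200π cm²/s

S = 4πr²
dS/dt = dS/dr · dr/dt = 8πr · 5
At r = 30: dS/dt = 1200π cm²/s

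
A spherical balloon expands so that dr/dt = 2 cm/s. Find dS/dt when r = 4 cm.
64π cm²/s

S = 4πr²
dS/dt = dS/dr · dr/dt = 8πr · 2
At r = 4: dS/dt = 64π cm²/s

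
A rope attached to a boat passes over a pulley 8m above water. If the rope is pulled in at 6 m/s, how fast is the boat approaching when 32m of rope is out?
8√15/5 ≈ 6.197 m/s

rope² = x² + 8²
x = √(32² - 8²) = 8√15
dx/dt = (rope/x) · d(rope)/dt = (32/(8√15)) · (-6) = -8√15/5 m/s
The boat approaches at 8√15/5 ≈ 6.197 m/s.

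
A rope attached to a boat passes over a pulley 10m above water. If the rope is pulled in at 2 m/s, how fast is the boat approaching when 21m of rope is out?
42√341/341 ≈ 2.274 m/s

rope² = x² + 10²
x = √(21² - 10²) = √341
dx/dt = (rope/x) · d(rope)/dt = (21/√341) · (-2) = -42√341/341 m/s
The boat approaches at 42√341/341 ≈ 2.274 m/s.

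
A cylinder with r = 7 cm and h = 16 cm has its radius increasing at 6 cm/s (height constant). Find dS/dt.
360π cm²/s

S = 2πrh + 2πr² (lateral + bases)
dS/dt = (2πh + 4πr)·dr/dt = (2π·16 + 4π·7)·6
= 360π cm²/s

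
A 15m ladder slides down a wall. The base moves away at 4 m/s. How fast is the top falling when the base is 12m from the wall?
16/3 ≈ 5.333 m/s

x² + y² = 15²
2x·dx/dt + 2y·dy/dt = 0
dy/dt = -x/y · dx/dt = -12/9 · 4 = -16/3 m/s
The top is descending at 16/3 ≈ 5.333 m/s.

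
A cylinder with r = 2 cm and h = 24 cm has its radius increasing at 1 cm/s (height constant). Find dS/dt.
56π cm²/s

S = 2πrh + 2πr² (lateral + bases)
dS/dt = (2πh + 4πr)·dr/dt = (2π·24 + 4π·2)·1
= 56π cm²/s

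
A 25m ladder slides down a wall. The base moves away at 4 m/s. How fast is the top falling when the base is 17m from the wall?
17√21/21 ≈ 3.71 m/s

x² + y² = 25²
2x·dx/dt + 2y·dy/dt = 0
dy/dt = -x/y · dx/dt = -17/(4√21) · 4 = -17√21/21 m/s
The top is descending at 17√21/21 ≈ 3.71 m/s.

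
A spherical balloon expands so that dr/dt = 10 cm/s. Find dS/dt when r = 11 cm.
880π cm²/s

S = 4πr²
dS/dt = dS/dr · dr/dt = 8πr · 10
At r = 11: dS/dt = 880π cm²/s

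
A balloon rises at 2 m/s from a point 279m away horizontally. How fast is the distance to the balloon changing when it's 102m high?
68√9805/9805 ≈ 0.6867 m/s

z² = 279² + y²
z = √(279² + 102²) = 3√9805
dz/dt = y/z · dy/dt = 102/(3√9805) · 2 = 68√9805/9805 ≈ 0.6867 m/s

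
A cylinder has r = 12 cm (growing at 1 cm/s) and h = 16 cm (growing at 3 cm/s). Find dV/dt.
816π cm³/s

V = πr²h
dV/dt = 2πrh·dr/dt + πr²·dh/dt
= 2π(12)(16)(1) + π(12)²(3)
= 816π cm³/s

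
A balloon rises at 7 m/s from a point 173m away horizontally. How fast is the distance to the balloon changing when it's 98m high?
686√39533/39533 ≈ 3.45 m/s

z² = 173² + y²
z = √(173² + 98²) = √39533
dz/dt = y/z · dy/dt = 98/√39533 · 7 = 686√39533/39533 ≈ 3.45 m/s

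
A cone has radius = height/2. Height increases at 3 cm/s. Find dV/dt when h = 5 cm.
75π/4 cm³/s

V = (1/3)π(h/2)²h = πh³/12
dV/dt = πh²/4 · 3
At h = 5: dV/dt = 75π/4 cm³/s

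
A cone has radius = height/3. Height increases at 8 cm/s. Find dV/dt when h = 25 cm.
5000π/9 cm³/s

V = (1/3)π(h/3)²h = πh³/27
dV/dt = πh²/9 · 8
At h = 25: dV/dt = 5000π/9 cm³/s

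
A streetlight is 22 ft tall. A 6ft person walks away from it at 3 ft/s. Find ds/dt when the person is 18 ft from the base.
9/8 ft/s

By similar triangles: 22/(x+s) = 6/s
Solving: s = 6x/16
ds/dt = 6/16 · dx/dt = 3/8 · 3 = 9/8 ft/s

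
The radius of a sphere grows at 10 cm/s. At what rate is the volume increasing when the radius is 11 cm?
4840π cm³/s

V = (4/3)πr³
dV/dt = dV/dr · dr/dt = 4πr² · 10
At r = 11: dV/dt = 4840π cm³/s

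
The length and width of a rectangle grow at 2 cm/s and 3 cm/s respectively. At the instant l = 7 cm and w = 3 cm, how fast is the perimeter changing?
10 cm/s

P = 2(l + w)
dP/dt = 2(dl/dt + dw/dt) = 2(2 + 3) = 10 cm/s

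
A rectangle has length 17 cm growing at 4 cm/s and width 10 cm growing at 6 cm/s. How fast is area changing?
142 cm²/s

A = lw
dA/dt = w·dl/dt + l·dw/dt = 10·4 + 17·6 = 142 cm²/s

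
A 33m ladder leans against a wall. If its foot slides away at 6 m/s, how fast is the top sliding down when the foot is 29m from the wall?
87√62/62 ≈ 11.05 m/s

x² + y² = 33²
2x·dx/dt + 2y·dy/dt = 0
dy/dt = -x/y · dx/dt = -29/(2√62) · 6 = -87√62/62 m/s
The top is descending at 87√62/62 ≈ 11.05 m/s.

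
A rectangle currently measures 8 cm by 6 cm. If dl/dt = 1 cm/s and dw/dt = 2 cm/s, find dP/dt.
6 cm/s

P = 2(l + w)
dP/dt = 2(dl/dt + dw/dt) = 2(1 + 2) = 6 cm/s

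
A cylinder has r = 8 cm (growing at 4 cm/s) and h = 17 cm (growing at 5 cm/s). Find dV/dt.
1408π cm³/s

V = πr²h
dV/dt = 2πrh·dr/dt + πr²·dh/dt
= 2π(8)(17)(4) + π(8)²(5)
= 1408π cm³/s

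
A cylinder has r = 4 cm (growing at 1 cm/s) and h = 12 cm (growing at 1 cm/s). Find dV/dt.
112π cm³/s

V = πr²h
dV/dt = 2πrh·dr/dt + πr²·dh/dt
= 2π(4)(12)(1) + π(4)²(1)
= 112π cm³/s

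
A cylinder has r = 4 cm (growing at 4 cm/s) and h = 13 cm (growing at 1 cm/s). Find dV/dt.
432π cm³/s

V = πr²h
dV/dt = 2πrh·dr/dt + πr²·dh/dt
= 2π(4)(13)(4) + π(4)²(1)
= 432π cm³/s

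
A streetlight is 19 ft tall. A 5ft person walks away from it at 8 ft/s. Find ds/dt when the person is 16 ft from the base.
20/7 ft/s

By similar triangles: 19/(x+s) = 5/s
Solving: s = 5x/14
ds/dt = 5/14 · dx/dt = 5/14 · 8 = 20/7 ft/s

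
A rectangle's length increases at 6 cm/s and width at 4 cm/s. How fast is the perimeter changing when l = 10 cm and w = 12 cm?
20 cm/s

P = 2(l + w)
dP/dt = 2(dl/dt + dw/dt) = 2(6 + 4) = 20 cm/s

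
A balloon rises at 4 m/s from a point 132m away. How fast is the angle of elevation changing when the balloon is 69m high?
0.0238 rad/s

tan(θ) = y/132
sec²(θ) · dθ/dt = (1/132) · dy/dt
dθ/dt = cos²(θ)/132 · 4 = 132/(132² + 69²) · 4
dθ/dt = 0.0238 rad/s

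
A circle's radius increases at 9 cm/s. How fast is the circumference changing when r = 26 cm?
18π cm/s

C = 2πr
dC/dt = 2π · dr/dt = 2π · 9 = 18π cm/s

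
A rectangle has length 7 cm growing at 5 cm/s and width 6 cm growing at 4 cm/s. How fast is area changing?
58 cm²/s

A = lw
dA/dt = w·dl/dt + l·dw/dt = 6·5 + 7·4 = 58 cm²/s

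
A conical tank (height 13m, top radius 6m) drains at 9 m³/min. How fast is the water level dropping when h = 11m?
169/(484π) ≈ 0.1111 m/min

r/h = 6/13, so r = (6/13)h
V = (1/3)πr²h = (1/3)π((6/13)h)²h = (12/169)πh³
dV/dh = (36/169)πh²
dh/dt = (dV/dt)/(dV/dh) = -9/((36/169)π·11²) = -169/(484π) m/min
The level is dropping at 169/(484π) ≈ 0.1111 m/min.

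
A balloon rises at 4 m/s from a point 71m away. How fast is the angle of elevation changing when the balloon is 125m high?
0.013742 rad/s

tan(θ) = y/71
sec²(θ) · dθ/dt = (1/71) · dy/dt
dθ/dt = cos²(θ)/71 · 4 = 71/(71² + 125²) · 4
dθ/dt = 0.013742 rad/s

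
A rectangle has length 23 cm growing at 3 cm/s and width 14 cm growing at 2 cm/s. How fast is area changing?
88 cm²/s

A = lw
dA/dt = w·dl/dt + l·dw/dt = 14·3 + 23·2 = 88 cm²/s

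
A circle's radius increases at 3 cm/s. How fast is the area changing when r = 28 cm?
168π cm²/s

A = πr²
dA/dt = 2πr · dr/dt = 2π(28)(3) = 168π cm²/s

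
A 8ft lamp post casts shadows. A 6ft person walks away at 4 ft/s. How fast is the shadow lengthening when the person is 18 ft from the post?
12 ft/s

By similar triangles: 8/(x+s) = 6/s
Solving: s = 6x/2
ds/dt = 6/2 · dx/dt = 3 · 4 = 12 ft/s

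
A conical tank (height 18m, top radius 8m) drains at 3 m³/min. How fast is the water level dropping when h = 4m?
243/(256π) ≈ 0.3021 m/min

r/h = 8/18, so r = (4/9)h
V = (1/3)πr²h = (1/3)π((4/9)h)²h = (16/243)πh³
dV/dh = (16/81)πh²
dh/dt = (dV/dt)/(dV/dh) = -3/((16/81)π·4²) = -243/(256π) m/min
The level is dropping at 243/(256π) ≈ 0.3021 m/min.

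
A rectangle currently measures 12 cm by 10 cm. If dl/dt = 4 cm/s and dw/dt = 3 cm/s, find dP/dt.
14 cm/s

P = 2(l + w)
dP/dt = 2(dl/dt + dw/dt) = 2(4 + 3) = 14 cm/s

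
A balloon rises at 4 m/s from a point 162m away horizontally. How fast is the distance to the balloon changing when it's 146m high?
146√11890/5945 ≈ 2.678 m/s

z² = 162² + y²
z = √(162² + 146²) = 2√11890
dz/dt = y/z · dy/dt = 146/(2√11890) · 4 = 146√11890/5945 ≈ 2.678 m/s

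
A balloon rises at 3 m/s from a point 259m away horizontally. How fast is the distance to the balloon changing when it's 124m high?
372√82457/82457 ≈ 1.295 m/s

z² = 259² + y²
z = √(259² + 124²) = √82457
dz/dt = y/z · dy/dt = 124/√82457 · 3 = 372√82457/82457 ≈ 1.295 m/s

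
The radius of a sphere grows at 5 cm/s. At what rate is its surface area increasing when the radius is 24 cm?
960π cm²/s

S = 4πr²
dS/dt = dS/dr · dr/dt = 8πr · 5
At r = 24: dS/dt = 960π cm²/s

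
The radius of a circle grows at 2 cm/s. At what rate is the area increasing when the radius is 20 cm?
80π cm²/s

A = πr²
dA/dt = 2πr · dr/dt = 2π(20)(2) = 80π cm²/s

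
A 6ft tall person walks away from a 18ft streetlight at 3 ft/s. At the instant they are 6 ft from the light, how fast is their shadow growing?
3/2 ft/s

By similar triangles: 18/(x+s) = 6/s
Solving: s = 6x/12
ds/dt = 6/12 · dx/dt = 1/2 · 3 = 3/2 ft/s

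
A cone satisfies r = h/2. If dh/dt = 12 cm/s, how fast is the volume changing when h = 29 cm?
2523π cm³/s

V = (1/3)π(h/2)²h = πh³/12
dV/dt = πh²/4 · 12
At h = 29: dV/dt = 2523π cm³/s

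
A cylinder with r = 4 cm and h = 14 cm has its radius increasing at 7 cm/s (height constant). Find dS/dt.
308π cm²/s

S = 2πrh + 2πr² (lateral + bases)
dS/dt = (2πh + 4πr)·dr/dt = (2π·14 + 4π·4)·7
= 308π cm²/s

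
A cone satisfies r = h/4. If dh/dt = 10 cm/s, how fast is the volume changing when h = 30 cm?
1125π/2 cm³/s

V = (1/3)π(h/4)²h = πh³/48
dV/dt = πh²/16 · 10
At h = 30: dV/dt = 1125π/2 cm³/s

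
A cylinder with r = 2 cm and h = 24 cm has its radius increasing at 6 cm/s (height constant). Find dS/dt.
336π cm²/s

S = 2πrh + 2πr² (lateral + bases)
dS/dt = (2πh + 4πr)·dr/dt = (2π·24 + 4π·2)·6
= 336π cm²/s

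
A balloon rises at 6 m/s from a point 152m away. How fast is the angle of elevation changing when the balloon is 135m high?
0.022067 rad/s

tan(θ) = y/152
sec²(θ) · dθ/dt = (1/152) · dy/dt
dθ/dt = cos²(θ)/152 · 6 = 152/(152² + 135²) · 6
dθ/dt = 0.022067 rad/s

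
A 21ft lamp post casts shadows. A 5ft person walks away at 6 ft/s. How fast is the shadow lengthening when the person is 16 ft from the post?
15/8 ft/s

By similar triangles: 21/(x+s) = 5/s
Solving: s = 5x/16
ds/dt = 5/16 · dx/dt = 5/16 · 6 = 15/8 ft/s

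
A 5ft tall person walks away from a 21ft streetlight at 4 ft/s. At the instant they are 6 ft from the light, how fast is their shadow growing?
5/4 ft/s

By similar triangles: 21/(x+s) = 5/s
Solving: s = 5x/16
ds/dt = 5/16 · dx/dt = 5/16 · 4 = 5/4 ft/s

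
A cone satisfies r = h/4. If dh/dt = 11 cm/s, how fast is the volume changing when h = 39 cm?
16731π/16 cm³/s

V = (1/3)π(h/4)²h = πh³/48
dV/dt = πh²/16 · 11
At h = 39: dV/dt = 16731π/16 cm³/s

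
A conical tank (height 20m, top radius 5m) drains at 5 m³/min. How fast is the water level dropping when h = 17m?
80/(289π) ≈ 0.08811 m/min

r/h = 5/20, so r = (1/4)h
V = (1/3)πr²h = (1/3)π((1/4)h)²h = (1/48)πh³
dV/dh = (1/16)πh²
dh/dt = (dV/dt)/(dV/dh) = -5/((1/16)π·17²) = -80/(289π) m/min
The level is dropping at 80/(289π) ≈ 0.08811 m/min.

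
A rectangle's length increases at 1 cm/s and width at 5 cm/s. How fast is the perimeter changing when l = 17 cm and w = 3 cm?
12 cm/s

P = 2(l + w)
dP/dt = 2(dl/dt + dw/dt) = 2(1 + 5) = 12 cm/s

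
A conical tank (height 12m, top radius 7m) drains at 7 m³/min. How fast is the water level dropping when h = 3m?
16/(7π) ≈ 0.7276 m/min

r/h = 7/12, so r = (7/12)h
V = (1/3)πr²h = (1/3)π((7/12)h)²h = (49/432)πh³
dV/dh = (49/144)πh²
dh/dt = (dV/dt)/(dV/dh) = -7/((49/144)π·3²) = -16/(7π) m/min
The level is dropping at 16/(7π) ≈ 0.7276 m/min.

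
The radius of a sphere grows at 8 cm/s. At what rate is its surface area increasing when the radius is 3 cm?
192π cm²/s

S = 4πr²
dS/dt = dS/dr · dr/dt = 8πr · 8
At r = 3: dS/dt = 192π cm²/s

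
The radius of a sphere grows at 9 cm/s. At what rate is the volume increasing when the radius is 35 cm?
44100π cm³/s

V = (4/3)πr³
dV/dt = dV/dr · dr/dt = 4πr² · 9
At r = 35: dV/dt = 44100π cm³/s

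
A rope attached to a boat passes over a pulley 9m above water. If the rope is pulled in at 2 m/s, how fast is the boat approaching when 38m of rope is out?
76√1363/1363 ≈ 2.059 m/s

rope² = x² + 9²
x = √(38² - 9²) = √1363
dx/dt = (rope/x) · d(rope)/dt = (38/√1363) · (-2) = -76√1363/1363 m/s
The boat approaches at 76√1363/1363 ≈ 2.059 m/s.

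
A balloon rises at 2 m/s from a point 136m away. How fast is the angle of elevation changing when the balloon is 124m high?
0.00803 rad/s

tan(θ) = y/136
sec²(θ) · dθ/dt = (1/136) · dy/dt
dθ/dt = cos²(θ)/136 · 2 = 136/(136² + 124²) · 2
dθ/dt = 0.00803 rad/s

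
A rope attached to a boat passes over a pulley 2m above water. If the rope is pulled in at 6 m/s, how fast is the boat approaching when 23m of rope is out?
46√21/35 ≈ 6.023 m/s

rope² = x² + 2²
x = √(23² - 2²) = 5√21
dx/dt = (rope/x) · d(rope)/dt = (23/(5√21)) · (-6) = -46√21/35 m/s
The boat approaches at 46√21/35 ≈ 6.023 m/s.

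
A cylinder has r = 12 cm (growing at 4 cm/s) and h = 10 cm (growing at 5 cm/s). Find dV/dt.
1680π cm³/s

V = πr²h
dV/dt = 2πrh·dr/dt + πr²·dh/dt
= 2π(12)(10)(4) + π(12)²(5)
= 1680π cm³/s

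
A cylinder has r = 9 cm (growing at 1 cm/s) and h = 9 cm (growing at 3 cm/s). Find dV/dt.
405π cm³/s

V = πr²h
dV/dt = 2πrh·dr/dt + πr²·dh/dt
= 2π(9)(9)(1) + π(9)²(3)
= 405π cm³/s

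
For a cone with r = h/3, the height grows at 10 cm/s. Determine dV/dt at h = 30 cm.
1000π cm³/s

V = (1/3)π(h/3)²h = πh³/27
dV/dt = πh²/9 · 10
At h = 30: dV/dt = 1000π cm³/s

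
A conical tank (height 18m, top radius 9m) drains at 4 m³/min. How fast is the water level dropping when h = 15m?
16/(225π) ≈ 0.02264 m/min

r/h = 9/18, so r = (1/2)h
V = (1/3)πr²h = (1/3)π((1/2)h)²h = (1/12)πh³
dV/dh = (1/4)πh²
dh/dt = (dV/dt)/(dV/dh) = -4/((1/4)π·15²) = -16/(225π) m/min
The level is dropping at 16/(225π) ≈ 0.02264 m/min.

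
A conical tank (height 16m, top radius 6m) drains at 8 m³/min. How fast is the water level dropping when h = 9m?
512/(729π) ≈ 0.2236 m/min

r/h = 6/16, so r = (3/8)h
V = (1/3)πr²h = (1/3)π((3/8)h)²h = (3/64)πh³
dV/dh = (9/64)πh²
dh/dt = (dV/dt)/(dV/dh) = -8/((9/64)π·9²) = -512/(729π) m/min
The level is dropping at 512/(729π) ≈ 0.2236 m/min.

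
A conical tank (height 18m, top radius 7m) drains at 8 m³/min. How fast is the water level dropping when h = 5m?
2592/(1225π) ≈ 0.6735 m/min

r/h = 7/18, so r = (7/18)h
V = (1/3)πr²h = (1/3)π((7/18)h)²h = (49/972)πh³
dV/dh = (49/324)πh²
dh/dt = (dV/dt)/(dV/dh) = -8/((49/324)π·5²) = -2592/(1225π) m/min
The level is dropping at 2592/(1225π) ≈ 0.6735 m/min.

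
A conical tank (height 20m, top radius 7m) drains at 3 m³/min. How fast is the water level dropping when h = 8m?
75/(196π) ≈ 0.1218 m/min

r/h = 7/20, so r = (7/20)h
V = (1/3)πr²h = (1/3)π((7/20)h)²h = (49/1200)πh³
dV/dh = (49/400)πh²
dh/dt = (dV/dt)/(dV/dh) = -3/((49/400)π·8²) = -75/(196π) m/min
The level is dropping at 75/(196π) ≈ 0.1218 m/min.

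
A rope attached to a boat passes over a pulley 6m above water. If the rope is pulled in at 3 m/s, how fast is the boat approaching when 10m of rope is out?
15/4 = 3.75 m/s

rope² = x² + 6²
x = √(10² - 6²) = 8
dx/dt = (rope/x) · d(rope)/dt = (10/8) · (-3) = -15/4 m/s
The boat approaches at 15/4 = 3.75 m/s.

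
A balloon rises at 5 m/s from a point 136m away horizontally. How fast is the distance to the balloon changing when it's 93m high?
93√27145/5429 ≈ 2.822 m/s

z² = 136² + y²
z = √(136² + 93²) = √27145
dz/dt = y/z · dy/dt = 93/√27145 · 5 = 93√27145/5429 ≈ 2.822 m/s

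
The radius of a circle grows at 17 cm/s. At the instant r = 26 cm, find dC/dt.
34π cm/s

C = 2πr
dC/dt = 2π · dr/dt = 2π · 17 = 34π cm/s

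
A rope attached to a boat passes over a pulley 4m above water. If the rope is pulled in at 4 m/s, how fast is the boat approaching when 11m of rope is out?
44√105/105 ≈ 4.294 m/s

rope² = x² + 4²
x = √(11² - 4²) = √105
dx/dt = (rope/x) · d(rope)/dt = (11/√105) · (-4) = -44√105/105 m/s
The boat approaches at 44√105/105 ≈ 4.294 m/s.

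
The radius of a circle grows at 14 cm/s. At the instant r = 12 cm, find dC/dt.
28π cm/s

C = 2πr
dC/dt = 2π · dr/dt = 2π · 14 = 28π cm/s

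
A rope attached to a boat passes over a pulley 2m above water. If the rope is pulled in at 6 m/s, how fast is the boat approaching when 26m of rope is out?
13√42/14 ≈ 6.018 m/s

rope² = x² + 2²
x = √(26² - 2²) = 4√42
dx/dt = (rope/x) · d(rope)/dt = (26/(4√42)) · (-6) = -13√42/14 m/s
The boat approaches at 13√42/14 ≈ 6.018 m/s.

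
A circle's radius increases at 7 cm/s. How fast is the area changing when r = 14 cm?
196π cm²/s

A = πr²
dA/dt = 2πr · dr/dt = 2π(14)(7) = 196π cm²/s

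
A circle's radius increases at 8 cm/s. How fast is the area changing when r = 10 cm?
160π cm²/s

A = πr²
dA/dt = 2πr · dr/dt = 2π(10)(8) = 160π cm²/s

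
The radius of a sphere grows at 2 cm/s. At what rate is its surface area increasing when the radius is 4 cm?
64π cm²/s

S = 4πr²
dS/dt = dS/dr · dr/dt = 8πr · 2
At r = 4: dS/dt = 64π cm²/s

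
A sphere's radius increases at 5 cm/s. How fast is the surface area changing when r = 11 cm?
440π cm²/s

S = 4πr²
dS/dt = dS/dr · dr/dt = 8πr · 5
At r = 11: dS/dt = 440π cm²/s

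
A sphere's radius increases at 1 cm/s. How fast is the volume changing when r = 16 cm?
1024π cm³/s

V = (4/3)πr³
dV/dt = dV/dr · dr/dt = 4πr² · 1
At r = 16: dV/dt = 1024π cm³/s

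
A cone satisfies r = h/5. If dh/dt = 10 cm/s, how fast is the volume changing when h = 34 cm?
2312π/5 cm³/s

V = (1/3)π(h/5)²h = πh³/75
dV/dt = πh²/25 · 10
At h = 34: dV/dt = 2312π/5 cm³/s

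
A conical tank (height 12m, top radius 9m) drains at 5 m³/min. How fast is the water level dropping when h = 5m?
16/(45π) ≈ 0.1132 m/min

r/h = 9/12, so r = (3/4)h
V = (1/3)πr²h = (1/3)π((3/4)h)²h = (3/16)πh³
dV/dh = (9/16)πh²
dh/dt = (dV/dt)/(dV/dh) = -5/((9/16)π·5²) = -16/(45π) m/min
The level is dropping at 16/(45π) ≈ 0.1132 m/min.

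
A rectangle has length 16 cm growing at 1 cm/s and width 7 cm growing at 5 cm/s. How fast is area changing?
87 cm²/s

A = lw
dA/dt = w·dl/dt + l·dw/dt = 7·1 + 16·5 = 87 cm²/s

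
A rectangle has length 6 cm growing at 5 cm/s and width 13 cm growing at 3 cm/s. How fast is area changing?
83 cm²/s

A = lw
dA/dt = w·dl/dt + l·dw/dt = 13·5 + 6·3 = 83 cm²/s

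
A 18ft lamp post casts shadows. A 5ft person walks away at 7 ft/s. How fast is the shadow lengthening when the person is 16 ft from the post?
35/13 ft/s

By similar triangles: 18/(x+s) = 5/s
Solving: s = 5x/13
ds/dt = 5/13 · dx/dt = 5/13 · 7 = 35/13 ft/s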